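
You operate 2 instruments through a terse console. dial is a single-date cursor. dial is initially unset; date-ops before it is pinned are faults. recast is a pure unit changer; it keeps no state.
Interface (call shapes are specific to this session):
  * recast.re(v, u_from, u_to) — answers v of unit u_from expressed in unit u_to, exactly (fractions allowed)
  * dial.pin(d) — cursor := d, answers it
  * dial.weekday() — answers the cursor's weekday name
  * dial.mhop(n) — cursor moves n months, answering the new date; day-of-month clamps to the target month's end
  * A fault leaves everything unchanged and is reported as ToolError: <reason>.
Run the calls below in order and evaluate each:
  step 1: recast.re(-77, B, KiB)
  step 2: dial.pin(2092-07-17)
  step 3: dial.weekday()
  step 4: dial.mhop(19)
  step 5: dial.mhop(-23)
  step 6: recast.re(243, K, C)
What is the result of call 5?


Act: recast.re[-77; B; KiB]
Obs: -77/1024
Act: dial.pin[2092-07-17]
Obs: 2092-07-17
Act: dial.weekday[]
Obs: Thursday
Act: dial.mhop[19]
Obs: 2094-02-17
Act: dial.mhop[-23]
Obs: 2092-03-17
Act: recast.re[243; K; C]
Obs: -603/20

Answer: 2092-03-17


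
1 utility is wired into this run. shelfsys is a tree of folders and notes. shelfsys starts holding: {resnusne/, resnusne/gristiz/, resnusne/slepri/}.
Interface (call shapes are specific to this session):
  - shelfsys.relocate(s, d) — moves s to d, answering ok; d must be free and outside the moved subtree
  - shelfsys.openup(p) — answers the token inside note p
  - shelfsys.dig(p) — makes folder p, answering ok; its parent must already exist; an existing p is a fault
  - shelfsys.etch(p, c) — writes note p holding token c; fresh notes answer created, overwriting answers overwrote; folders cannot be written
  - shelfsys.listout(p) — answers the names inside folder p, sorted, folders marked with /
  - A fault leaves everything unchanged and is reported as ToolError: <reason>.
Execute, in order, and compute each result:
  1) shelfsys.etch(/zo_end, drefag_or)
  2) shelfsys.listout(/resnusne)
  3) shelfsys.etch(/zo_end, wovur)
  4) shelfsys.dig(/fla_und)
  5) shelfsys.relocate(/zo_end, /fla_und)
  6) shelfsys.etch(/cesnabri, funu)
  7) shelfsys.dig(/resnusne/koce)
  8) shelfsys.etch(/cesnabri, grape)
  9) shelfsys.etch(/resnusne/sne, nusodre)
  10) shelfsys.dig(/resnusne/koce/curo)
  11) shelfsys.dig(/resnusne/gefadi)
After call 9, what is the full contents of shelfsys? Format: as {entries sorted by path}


Answer: {cesnabri=grape, fla_und/, resnusne/, resnusne/gristiz/, resnusne/koce/, resnusne/slepri/, resnusne/sne=nusodre, zo_end=wovur}

Derivation:
$ shelfsys.etch p='/zo_end' c='drefag_or'
:: created
$ shelfsys.listout p='/resnusne'
:: [gristiz/, slepri/]
$ shelfsys.etch p='/zo_end' c='wovur'
:: overwrote
$ shelfsys.dig p='/fla_und'
:: ok
$ shelfsys.relocate s='/zo_end' d='/fla_und'
:: ToolError: exists
$ shelfsys.etch p='/cesnabri' c='funu'
:: created
$ shelfsys.dig p='/resnusne/koce'
:: ok
$ shelfsys.etch p='/cesnabri' c='grape'
:: overwrote
$ shelfsys.etch p='/resnusne/sne' c='nusodre'
:: created
$ shelfsys.dig p='/resnusne/koce/curo'
:: ok
$ shelfsys.dig p='/resnusne/gefadi'
:: ok


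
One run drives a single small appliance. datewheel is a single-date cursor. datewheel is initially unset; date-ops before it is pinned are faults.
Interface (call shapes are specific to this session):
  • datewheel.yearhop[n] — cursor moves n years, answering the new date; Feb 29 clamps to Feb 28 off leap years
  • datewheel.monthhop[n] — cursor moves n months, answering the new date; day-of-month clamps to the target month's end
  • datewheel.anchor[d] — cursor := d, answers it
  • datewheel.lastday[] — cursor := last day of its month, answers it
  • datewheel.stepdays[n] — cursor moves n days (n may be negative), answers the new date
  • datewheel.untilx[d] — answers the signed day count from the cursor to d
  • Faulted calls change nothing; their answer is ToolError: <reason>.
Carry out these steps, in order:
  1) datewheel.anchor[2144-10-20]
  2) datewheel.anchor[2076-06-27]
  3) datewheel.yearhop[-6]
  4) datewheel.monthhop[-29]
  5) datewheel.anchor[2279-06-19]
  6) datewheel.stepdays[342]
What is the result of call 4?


Answer: 2068-01-27

Derivation:
% datewheel.anchor 2144-10-20
  2144-10-20
% datewheel.anchor 2076-06-27
  2076-06-27
% datewheel.yearhop -6
  2070-06-27
% datewheel.monthhop -29
  2068-01-27
% datewheel.anchor 2279-06-19
  2279-06-19
% datewheel.stepdays 342
  2280-05-26


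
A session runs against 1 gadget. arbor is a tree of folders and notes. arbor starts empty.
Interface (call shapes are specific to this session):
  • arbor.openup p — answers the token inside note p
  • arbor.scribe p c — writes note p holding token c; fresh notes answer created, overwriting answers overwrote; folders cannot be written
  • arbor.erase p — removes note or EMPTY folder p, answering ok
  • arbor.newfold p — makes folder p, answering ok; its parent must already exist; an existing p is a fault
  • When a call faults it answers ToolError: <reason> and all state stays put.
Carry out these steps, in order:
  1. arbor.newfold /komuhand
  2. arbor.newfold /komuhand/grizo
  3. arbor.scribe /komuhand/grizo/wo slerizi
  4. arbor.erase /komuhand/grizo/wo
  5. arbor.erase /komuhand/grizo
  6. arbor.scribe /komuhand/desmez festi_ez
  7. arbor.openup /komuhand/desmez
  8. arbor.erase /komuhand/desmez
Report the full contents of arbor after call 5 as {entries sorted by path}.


Calling arbor.newfold with p='/komuhand', → ok.
I call arbor.newfold with p='/komuhand/grizo', — result: ok.
Using arbor.scribe with p='/komuhand/grizo/wo', c='slerizi', → created.
Then arbor.erase with p='/komuhand/grizo/wo', giving ok.
Calling arbor.erase with p='/komuhand/grizo': ok.
I use arbor.scribe with p='/komuhand/desmez', c='festi_ez', — result: created.
I try arbor.openup with p='/komuhand/desmez', giving festi_ez.
Next I call arbor.erase with p='/komuhand/desmez', and see ok.

Answer: {komuhand/}


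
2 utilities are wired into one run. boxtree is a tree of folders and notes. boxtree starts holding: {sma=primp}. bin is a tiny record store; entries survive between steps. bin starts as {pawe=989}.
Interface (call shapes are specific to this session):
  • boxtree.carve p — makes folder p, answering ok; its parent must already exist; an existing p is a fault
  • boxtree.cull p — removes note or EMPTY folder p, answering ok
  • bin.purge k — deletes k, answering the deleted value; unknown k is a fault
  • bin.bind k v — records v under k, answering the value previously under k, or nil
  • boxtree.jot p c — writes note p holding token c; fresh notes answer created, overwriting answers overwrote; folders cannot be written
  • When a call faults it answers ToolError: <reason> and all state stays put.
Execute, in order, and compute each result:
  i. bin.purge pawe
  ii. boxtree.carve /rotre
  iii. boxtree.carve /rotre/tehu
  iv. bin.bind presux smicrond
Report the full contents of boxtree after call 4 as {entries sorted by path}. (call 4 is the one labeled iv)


Next I call purge using k='pawe', and see 989.
I run carve using p='/rotre', which returns ok.
I use carve using p='/rotre/tehu', giving ok.
I call bind using k='presux', v='smicrond', and observe nil.

Answer: {rotre/, rotre/tehu/, sma=primp}


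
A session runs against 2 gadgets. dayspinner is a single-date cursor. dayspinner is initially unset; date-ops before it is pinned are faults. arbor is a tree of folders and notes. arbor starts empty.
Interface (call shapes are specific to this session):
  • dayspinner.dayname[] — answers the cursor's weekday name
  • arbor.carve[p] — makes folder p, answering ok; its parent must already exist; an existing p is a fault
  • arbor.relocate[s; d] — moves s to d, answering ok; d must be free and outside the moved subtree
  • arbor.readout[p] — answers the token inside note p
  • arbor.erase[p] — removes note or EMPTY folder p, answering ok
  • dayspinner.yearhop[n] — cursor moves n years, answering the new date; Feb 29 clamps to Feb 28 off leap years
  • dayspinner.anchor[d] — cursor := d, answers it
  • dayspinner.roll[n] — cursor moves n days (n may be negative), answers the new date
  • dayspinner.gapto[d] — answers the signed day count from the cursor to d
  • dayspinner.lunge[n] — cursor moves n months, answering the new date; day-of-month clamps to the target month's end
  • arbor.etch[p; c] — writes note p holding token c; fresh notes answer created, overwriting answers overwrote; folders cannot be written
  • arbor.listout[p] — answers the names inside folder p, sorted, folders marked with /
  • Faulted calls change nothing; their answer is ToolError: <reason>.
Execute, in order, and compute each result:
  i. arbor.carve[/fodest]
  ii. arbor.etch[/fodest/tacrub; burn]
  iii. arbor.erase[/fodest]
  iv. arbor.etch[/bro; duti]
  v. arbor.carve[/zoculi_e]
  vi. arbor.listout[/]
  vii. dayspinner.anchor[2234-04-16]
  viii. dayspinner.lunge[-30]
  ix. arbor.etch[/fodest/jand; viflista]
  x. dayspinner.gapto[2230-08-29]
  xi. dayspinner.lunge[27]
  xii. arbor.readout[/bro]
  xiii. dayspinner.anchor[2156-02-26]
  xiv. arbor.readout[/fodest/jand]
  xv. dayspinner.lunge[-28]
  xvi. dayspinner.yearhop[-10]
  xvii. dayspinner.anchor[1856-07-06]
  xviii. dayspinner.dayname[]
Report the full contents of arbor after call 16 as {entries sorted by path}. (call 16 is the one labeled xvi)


Answer: {bro=duti, fodest/, fodest/jand=viflista, fodest/tacrub=burn, zoculi_e/}

Derivation:
$ arbor.carve p='/fodest'
  ok
$ arbor.etch p='/fodest/tacrub' c='burn'
  created
$ arbor.erase p='/fodest'
  ToolError: not empty
$ arbor.etch p='/bro' c='duti'
  created
$ arbor.carve p='/zoculi_e'
  ok
$ arbor.listout p='/'
  [bro, fodest/, zoculi_e/]
$ dayspinner.anchor d='2234-04-16'
  2234-04-16
$ dayspinner.lunge n='-30'
  2231-10-16
$ arbor.etch p='/fodest/jand' c='viflista'
  created
$ dayspinner.gapto d='2230-08-29'
  -413
$ dayspinner.lunge n='27'
  2234-01-16
$ arbor.readout p='/bro'
  duti
$ dayspinner.anchor d='2156-02-26'
  2156-02-26
$ arbor.readout p='/fodest/jand'
  viflista
$ dayspinner.lunge n='-28'
  2153-10-26
$ dayspinner.yearhop n='-10'
  2143-10-26
$ dayspinner.anchor d='1856-07-06'
  1856-07-06
$ dayspinner.dayname
  Sunday


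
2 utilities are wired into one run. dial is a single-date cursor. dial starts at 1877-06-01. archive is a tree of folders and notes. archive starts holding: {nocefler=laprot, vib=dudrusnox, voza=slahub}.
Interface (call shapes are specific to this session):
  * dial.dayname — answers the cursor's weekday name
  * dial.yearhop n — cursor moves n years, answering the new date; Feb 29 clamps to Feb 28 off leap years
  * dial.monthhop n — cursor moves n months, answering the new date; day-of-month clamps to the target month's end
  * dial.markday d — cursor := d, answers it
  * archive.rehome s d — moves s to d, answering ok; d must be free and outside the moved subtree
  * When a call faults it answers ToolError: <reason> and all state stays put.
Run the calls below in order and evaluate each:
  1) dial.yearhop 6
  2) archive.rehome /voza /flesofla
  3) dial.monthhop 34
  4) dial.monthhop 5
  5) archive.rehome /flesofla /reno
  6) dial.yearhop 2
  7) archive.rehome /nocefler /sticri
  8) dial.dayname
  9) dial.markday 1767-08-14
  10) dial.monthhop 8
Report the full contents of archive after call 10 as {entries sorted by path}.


Step: dial.yearhop[n='6']
Result: 1883-06-01
Step: archive.rehome[s='/voza'; d='/flesofla']
Result: ok
Step: dial.monthhop[n='34']
Result: 1886-04-01
Step: dial.monthhop[n='5']
Result: 1886-09-01
Step: archive.rehome[s='/flesofla'; d='/reno']
Result: ok
Step: dial.yearhop[n='2']
Result: 1888-09-01
Step: archive.rehome[s='/nocefler'; d='/sticri']
Result: ok
Step: dial.dayname[]
Result: Saturday
Step: dial.markday[d='1767-08-14']
Result: 1767-08-14
Step: dial.monthhop[n='8']
Result: 1768-04-14

Answer: {reno=slahub, sticri=laprot, vib=dudrusnox}


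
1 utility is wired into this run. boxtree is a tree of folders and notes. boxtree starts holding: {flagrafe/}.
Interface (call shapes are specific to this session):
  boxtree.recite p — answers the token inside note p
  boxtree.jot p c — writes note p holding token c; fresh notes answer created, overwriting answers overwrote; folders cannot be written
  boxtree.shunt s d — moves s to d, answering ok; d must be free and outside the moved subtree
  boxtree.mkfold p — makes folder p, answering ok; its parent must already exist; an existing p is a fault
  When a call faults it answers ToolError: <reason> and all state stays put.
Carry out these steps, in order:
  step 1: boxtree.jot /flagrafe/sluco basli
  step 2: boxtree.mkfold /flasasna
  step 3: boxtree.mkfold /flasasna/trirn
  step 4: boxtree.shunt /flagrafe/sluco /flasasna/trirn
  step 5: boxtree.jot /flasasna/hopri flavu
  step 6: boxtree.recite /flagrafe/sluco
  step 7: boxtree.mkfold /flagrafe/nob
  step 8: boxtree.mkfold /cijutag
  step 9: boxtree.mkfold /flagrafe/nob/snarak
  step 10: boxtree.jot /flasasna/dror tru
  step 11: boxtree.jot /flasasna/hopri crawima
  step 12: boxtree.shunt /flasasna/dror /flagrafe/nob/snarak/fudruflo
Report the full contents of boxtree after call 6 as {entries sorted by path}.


Answer: {flagrafe/, flagrafe/sluco=basli, flasasna/, flasasna/hopri=flavu, flasasna/trirn/}

Derivation:
% boxtree.jot p: /flagrafe/sluco c: basli
  created
% boxtree.mkfold p: /flasasna
  ok
% boxtree.mkfold p: /flasasna/trirn
  ok
% boxtree.shunt s: /flagrafe/sluco d: /flasasna/trirn
  ToolError: exists
% boxtree.jot p: /flasasna/hopri c: flavu
  created
% boxtree.recite p: /flagrafe/sluco
  basli
% boxtree.mkfold p: /flagrafe/nob
  ok
% boxtree.mkfold p: /cijutag
  ok
% boxtree.mkfold p: /flagrafe/nob/snarak
  ok
% boxtree.jot p: /flasasna/dror c: tru
  created
% boxtree.jot p: /flasasna/hopri c: crawima
  overwrote
% boxtree.shunt s: /flasasna/dror d: /flagrafe/nob/snarak/fudruflo
  ok


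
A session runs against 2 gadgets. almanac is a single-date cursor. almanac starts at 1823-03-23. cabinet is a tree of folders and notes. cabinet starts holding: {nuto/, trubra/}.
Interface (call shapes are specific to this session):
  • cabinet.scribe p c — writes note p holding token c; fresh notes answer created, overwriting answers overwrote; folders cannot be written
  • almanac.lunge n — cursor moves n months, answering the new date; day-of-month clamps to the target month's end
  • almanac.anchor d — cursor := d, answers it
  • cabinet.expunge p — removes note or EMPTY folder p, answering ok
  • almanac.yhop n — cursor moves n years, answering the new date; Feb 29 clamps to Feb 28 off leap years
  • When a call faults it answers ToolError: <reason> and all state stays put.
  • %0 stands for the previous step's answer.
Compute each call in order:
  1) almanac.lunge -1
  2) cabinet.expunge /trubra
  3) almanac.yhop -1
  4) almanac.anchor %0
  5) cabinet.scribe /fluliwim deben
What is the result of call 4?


Answer: 1822-02-23

Derivation:
// 1. almanac.lunge(n: -1) => 1823-02-23
// 2. cabinet.expunge(p: /trubra) => ok
// 3. almanac.yhop(n: -1) => 1822-02-23
// 4. almanac.anchor(d: %0) => 1822-02-23
// 5. cabinet.scribe(p: /fluliwim, c: deben) => created


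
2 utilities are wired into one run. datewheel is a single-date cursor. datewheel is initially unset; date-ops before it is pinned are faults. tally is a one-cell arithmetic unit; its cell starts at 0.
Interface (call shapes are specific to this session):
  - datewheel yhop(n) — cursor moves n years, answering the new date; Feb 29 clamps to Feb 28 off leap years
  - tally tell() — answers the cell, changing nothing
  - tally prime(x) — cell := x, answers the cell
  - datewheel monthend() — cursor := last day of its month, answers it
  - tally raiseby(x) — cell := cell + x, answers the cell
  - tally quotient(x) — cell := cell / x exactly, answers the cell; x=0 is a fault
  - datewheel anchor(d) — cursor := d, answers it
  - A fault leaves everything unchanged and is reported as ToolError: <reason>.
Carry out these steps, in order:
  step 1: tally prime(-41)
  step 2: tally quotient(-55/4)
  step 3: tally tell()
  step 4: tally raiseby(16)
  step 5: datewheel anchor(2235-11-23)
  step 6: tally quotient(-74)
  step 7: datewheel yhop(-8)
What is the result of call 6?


> tally prime x='-41'
[out] -41
> tally quotient x='-55/4'
[out] 164/55
> tally tell
[out] 164/55
> tally raiseby x='16'
[out] 1044/55
> datewheel anchor d='2235-11-23'
[out] 2235-11-23
> tally quotient x='-74'
[out] -522/2035
> datewheel yhop n='-8'
[out] 2227-11-23

Answer: -522/2035


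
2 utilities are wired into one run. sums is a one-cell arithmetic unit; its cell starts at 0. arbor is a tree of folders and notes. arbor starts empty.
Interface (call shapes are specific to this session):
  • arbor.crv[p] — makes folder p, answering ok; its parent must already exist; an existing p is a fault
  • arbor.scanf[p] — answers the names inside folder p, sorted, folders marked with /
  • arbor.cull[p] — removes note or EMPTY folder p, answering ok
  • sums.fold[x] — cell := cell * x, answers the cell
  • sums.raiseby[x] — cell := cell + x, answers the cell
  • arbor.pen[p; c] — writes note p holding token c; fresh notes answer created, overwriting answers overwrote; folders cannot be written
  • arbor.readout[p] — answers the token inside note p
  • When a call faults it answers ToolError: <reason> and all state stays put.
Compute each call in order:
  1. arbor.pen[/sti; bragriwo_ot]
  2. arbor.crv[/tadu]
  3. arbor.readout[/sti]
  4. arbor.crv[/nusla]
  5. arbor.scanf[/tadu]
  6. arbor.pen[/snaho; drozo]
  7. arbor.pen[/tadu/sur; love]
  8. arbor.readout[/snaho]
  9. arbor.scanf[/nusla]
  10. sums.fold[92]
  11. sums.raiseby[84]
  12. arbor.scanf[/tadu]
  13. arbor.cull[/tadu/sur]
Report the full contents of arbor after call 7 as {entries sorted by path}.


Answer: {nusla/, snaho=drozo, sti=bragriwo_ot, tadu/, tadu/sur=love}

Derivation:
Now I run pen passing p: /sti, c: bragriwo_ot, — result: created.
Now I run crv passing p: /tadu, giving ok.
Calling readout passing p: /sti, — result: bragriwo_ot.
I use crv passing p: /nusla, yielding ok.
I call scanf passing p: /tadu, and observe [].
Then pen passing p: /snaho, c: drozo, → created.
Then pen passing p: /tadu/sur, c: love, and get created.
Next I call readout passing p: /snaho, → drozo.
Calling scanf passing p: /nusla, and see [].
I run fold passing x: 92: 0.
Next I call raiseby passing x: 84, → 84.
I run scanf passing p: /tadu, — result: [sur].
Invoking cull passing p: /tadu/sur, — result: ok.


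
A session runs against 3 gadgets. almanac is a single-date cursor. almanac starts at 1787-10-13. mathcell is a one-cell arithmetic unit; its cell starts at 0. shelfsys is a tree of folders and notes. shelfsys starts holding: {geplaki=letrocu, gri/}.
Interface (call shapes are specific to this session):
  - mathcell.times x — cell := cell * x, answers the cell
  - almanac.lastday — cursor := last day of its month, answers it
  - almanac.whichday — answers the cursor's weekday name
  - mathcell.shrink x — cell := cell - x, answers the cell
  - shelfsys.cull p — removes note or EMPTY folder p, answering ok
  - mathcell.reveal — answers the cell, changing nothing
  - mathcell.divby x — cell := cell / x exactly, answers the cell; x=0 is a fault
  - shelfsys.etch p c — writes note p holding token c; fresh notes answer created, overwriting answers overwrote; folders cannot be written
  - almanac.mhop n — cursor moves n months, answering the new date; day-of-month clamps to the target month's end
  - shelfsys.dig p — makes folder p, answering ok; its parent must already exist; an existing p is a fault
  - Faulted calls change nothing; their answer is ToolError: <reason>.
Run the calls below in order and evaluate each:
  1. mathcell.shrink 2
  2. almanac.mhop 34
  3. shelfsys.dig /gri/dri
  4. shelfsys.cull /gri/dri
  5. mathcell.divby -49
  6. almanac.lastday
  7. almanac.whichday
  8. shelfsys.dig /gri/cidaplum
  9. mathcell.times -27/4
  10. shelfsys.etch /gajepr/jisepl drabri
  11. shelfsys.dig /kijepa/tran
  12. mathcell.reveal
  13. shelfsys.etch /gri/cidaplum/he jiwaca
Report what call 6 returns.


// 1. mathcell.shrink(x→2) ~> -2
// 2. almanac.mhop(n→34) ~> 1790-08-13
// 3. shelfsys.dig(p→/gri/dri) ~> ok
// 4. shelfsys.cull(p→/gri/dri) ~> ok
// 5. mathcell.divby(x→-49) ~> 2/49
// 6. almanac.lastday() ~> 1790-08-31
// 7. almanac.whichday() ~> Tuesday
// 8. shelfsys.dig(p→/gri/cidaplum) ~> ok
// 9. mathcell.times(x→-27/4) ~> -27/98
// 10. shelfsys.etch(p→/gajepr/jisepl, c→drabri) ~> ToolError: no parent
// 11. shelfsys.dig(p→/kijepa/tran) ~> ToolError: no parent
// 12. mathcell.reveal() ~> -27/98
// 13. shelfsys.etch(p→/gri/cidaplum/he, c→jiwaca) ~> created

Answer: 1790-08-31


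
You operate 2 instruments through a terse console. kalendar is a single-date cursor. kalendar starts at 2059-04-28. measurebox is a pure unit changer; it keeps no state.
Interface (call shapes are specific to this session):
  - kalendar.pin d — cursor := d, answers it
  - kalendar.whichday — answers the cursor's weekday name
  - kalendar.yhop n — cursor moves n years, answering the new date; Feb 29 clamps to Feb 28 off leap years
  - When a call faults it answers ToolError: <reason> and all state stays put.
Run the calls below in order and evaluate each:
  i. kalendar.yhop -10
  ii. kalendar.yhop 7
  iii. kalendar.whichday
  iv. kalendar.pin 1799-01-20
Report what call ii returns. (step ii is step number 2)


Answer: 2056-04-28

Derivation:
# yhop(n='-10') == 2049-04-28
# yhop(n='7') == 2056-04-28
# whichday() == Friday
# pin(d='1799-01-20') == 1799-01-20


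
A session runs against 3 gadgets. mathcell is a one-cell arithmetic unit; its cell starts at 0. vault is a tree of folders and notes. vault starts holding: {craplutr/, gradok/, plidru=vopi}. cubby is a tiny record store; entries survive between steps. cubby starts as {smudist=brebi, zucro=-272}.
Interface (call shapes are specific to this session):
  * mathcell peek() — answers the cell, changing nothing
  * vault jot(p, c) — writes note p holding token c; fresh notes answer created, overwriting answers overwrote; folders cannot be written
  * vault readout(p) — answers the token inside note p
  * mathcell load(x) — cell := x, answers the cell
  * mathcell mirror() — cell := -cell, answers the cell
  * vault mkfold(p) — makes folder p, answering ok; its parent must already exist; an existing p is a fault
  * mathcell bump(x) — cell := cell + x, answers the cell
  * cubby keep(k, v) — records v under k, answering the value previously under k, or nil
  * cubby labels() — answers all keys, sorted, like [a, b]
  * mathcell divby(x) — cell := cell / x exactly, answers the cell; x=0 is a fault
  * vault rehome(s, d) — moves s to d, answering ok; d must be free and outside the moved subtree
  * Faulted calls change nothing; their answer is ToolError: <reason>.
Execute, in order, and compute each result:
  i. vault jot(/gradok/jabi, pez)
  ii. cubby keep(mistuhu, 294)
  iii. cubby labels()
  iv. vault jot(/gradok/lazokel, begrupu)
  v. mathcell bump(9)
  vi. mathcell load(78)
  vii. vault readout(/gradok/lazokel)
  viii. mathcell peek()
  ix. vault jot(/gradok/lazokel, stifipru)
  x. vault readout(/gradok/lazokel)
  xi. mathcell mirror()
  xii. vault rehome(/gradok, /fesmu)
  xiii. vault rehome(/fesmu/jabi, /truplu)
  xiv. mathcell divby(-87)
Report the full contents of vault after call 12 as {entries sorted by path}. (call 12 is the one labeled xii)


Answer: {craplutr/, fesmu/, fesmu/jabi=pez, fesmu/lazokel=stifipru, plidru=vopi}

Derivation:
$ vault jot p→/gradok/jabi c→pez
= created
$ cubby keep k→mistuhu v→294
= nil
$ cubby labels
= [mistuhu, smudist, zucro]
$ vault jot p→/gradok/lazokel c→begrupu
= created
$ mathcell bump x→9
= 9
$ mathcell load x→78
= 78
$ vault readout p→/gradok/lazokel
= begrupu
$ mathcell peek
= 78
$ vault jot p→/gradok/lazokel c→stifipru
= overwrote
$ vault readout p→/gradok/lazokel
= stifipru
$ mathcell mirror
= -78
$ vault rehome s→/gradok d→/fesmu
= ok
$ vault rehome s→/fesmu/jabi d→/truplu
= ok
$ mathcell divby x→-87
= 26/29


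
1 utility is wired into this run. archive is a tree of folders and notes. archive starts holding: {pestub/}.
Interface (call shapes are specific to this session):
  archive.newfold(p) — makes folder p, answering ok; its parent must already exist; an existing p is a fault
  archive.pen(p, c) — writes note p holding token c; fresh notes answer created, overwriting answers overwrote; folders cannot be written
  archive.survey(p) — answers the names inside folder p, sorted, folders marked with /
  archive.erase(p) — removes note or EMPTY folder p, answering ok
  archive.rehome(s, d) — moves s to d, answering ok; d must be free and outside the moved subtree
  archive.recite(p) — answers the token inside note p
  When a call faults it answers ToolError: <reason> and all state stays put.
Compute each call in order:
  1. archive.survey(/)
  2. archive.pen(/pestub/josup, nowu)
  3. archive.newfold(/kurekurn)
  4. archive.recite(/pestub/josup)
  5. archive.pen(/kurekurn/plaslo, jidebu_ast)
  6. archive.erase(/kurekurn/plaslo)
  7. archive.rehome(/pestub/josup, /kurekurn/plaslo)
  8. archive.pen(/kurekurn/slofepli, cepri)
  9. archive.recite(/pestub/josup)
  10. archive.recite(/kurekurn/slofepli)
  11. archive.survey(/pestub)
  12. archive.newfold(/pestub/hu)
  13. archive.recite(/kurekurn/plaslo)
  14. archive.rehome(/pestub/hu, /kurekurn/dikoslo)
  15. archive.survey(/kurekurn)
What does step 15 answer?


Answer: [dikoslo/, plaslo, slofepli]

Derivation:
→ archive.survey(p='/')
← [pestub/]
→ archive.pen(p='/pestub/josup', c='nowu')
← created
→ archive.newfold(p='/kurekurn')
← ok
→ archive.recite(p='/pestub/josup')
← nowu
→ archive.pen(p='/kurekurn/plaslo', c='jidebu_ast')
← created
→ archive.erase(p='/kurekurn/plaslo')
← ok
→ archive.rehome(s='/pestub/josup', d='/kurekurn/plaslo')
← ok
→ archive.pen(p='/kurekurn/slofepli', c='cepri')
← created
→ archive.recite(p='/pestub/josup')
← ToolError: not found
→ archive.recite(p='/kurekurn/slofepli')
← cepri
→ archive.survey(p='/pestub')
← []
→ archive.newfold(p='/pestub/hu')
← ok
→ archive.recite(p='/kurekurn/plaslo')
← nowu
→ archive.rehome(s='/pestub/hu', d='/kurekurn/dikoslo')
← ok
→ archive.survey(p='/kurekurn')
← [dikoslo/, plaslo, slofepli]


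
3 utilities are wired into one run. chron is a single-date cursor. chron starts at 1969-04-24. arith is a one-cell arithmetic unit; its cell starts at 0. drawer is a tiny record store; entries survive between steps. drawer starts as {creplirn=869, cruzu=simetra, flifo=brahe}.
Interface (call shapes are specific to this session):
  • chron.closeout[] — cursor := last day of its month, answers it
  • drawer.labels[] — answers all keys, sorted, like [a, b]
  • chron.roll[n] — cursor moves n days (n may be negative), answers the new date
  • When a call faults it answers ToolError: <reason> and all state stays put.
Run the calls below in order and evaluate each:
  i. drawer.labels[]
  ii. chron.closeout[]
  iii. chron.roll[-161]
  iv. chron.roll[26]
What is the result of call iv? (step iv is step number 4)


$ drawer.labels
= [creplirn, cruzu, flifo]
$ chron.closeout
= 1969-04-30
$ chron.roll n=-161
= 1968-11-20
$ chron.roll n=26
= 1968-12-16

Answer: 1968-12-16


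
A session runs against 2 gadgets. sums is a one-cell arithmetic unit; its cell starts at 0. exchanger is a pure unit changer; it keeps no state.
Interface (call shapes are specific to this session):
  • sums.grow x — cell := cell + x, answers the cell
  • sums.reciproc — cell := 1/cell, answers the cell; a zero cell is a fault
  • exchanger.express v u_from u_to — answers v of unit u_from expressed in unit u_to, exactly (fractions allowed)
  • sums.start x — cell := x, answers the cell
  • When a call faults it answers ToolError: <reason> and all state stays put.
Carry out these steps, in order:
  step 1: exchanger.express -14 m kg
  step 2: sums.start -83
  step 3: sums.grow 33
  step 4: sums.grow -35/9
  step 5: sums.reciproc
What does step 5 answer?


// 1. express(v=-14, u_from=m, u_to=kg) => ToolError: incompatible units
// 2. start(x=-83) => -83
// 3. grow(x=33) => -50
// 4. grow(x=-35/9) => -485/9
// 5. reciproc() => -9/485

Answer: -9/485


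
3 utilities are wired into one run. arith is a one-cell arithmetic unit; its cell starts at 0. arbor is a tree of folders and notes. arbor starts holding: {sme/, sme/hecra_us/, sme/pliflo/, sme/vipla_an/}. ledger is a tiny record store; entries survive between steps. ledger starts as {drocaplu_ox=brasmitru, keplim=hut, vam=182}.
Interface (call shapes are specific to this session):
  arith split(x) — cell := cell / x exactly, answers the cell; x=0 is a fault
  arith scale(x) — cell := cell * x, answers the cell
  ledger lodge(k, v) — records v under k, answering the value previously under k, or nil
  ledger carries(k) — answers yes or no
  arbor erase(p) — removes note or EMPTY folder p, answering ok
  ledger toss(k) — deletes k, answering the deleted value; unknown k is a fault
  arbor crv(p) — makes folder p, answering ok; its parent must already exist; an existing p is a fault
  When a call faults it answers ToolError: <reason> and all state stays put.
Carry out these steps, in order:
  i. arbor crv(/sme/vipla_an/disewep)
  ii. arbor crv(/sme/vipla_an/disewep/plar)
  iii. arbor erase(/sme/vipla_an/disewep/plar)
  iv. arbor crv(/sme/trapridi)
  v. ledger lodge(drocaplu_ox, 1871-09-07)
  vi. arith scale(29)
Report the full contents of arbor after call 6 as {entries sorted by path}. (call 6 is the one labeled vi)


Answer: {sme/, sme/hecra_us/, sme/pliflo/, sme/trapridi/, sme/vipla_an/, sme/vipla_an/disewep/}

Derivation:
% arbor crv p='/sme/vipla_an/disewep'
[out] ok
% arbor crv p='/sme/vipla_an/disewep/plar'
[out] ok
% arbor erase p='/sme/vipla_an/disewep/plar'
[out] ok
% arbor crv p='/sme/trapridi'
[out] ok
% ledger lodge k='drocaplu_ox' v='1871-09-07'
[out] brasmitru
% arith scale x='29'
[out] 0


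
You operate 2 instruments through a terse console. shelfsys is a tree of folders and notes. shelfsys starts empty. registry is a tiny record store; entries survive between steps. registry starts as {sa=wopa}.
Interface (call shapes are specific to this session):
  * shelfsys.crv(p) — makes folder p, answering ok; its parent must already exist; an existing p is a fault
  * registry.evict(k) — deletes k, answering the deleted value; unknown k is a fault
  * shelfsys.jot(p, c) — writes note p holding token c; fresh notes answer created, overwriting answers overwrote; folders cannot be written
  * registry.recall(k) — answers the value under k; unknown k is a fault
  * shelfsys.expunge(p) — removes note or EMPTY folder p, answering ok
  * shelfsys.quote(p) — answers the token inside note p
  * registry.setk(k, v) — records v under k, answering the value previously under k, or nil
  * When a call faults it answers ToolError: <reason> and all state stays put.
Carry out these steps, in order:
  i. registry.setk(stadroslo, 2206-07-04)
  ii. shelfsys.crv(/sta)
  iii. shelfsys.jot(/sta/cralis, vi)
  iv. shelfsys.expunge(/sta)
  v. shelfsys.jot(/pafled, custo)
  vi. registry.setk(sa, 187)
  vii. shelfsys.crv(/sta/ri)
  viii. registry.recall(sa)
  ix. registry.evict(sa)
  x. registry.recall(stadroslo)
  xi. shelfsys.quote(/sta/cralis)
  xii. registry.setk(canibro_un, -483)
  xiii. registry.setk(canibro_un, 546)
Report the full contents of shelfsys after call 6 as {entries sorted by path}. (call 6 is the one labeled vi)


-> registry.setk(k: stadroslo, v: 2206-07-04)
<- nil
-> shelfsys.crv(p: /sta)
<- ok
-> shelfsys.jot(p: /sta/cralis, c: vi)
<- created
-> shelfsys.expunge(p: /sta)
<- ToolError: not empty
-> shelfsys.jot(p: /pafled, c: custo)
<- created
-> registry.setk(k: sa, v: 187)
<- wopa
-> shelfsys.crv(p: /sta/ri)
<- ok
-> registry.recall(k: sa)
<- 187
-> registry.evict(k: sa)
<- 187
-> registry.recall(k: stadroslo)
<- 2206-07-04
-> shelfsys.quote(p: /sta/cralis)
<- vi
-> registry.setk(k: canibro_un, v: -483)
<- nil
-> registry.setk(k: canibro_un, v: 546)
<- -483

Answer: {pafled=custo, sta/, sta/cralis=vi}


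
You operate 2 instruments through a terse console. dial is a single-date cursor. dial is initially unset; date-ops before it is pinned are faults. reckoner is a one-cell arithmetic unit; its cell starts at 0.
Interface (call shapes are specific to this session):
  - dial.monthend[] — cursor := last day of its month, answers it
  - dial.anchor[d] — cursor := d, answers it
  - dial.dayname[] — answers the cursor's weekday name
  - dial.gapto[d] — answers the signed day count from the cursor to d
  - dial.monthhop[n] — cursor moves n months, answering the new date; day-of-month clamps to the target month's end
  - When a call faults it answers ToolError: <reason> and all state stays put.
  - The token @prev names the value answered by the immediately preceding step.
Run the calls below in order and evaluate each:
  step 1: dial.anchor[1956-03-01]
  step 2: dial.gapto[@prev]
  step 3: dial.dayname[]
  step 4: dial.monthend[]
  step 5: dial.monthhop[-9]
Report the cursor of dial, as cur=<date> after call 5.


Answer: cur=1955-06-30

Derivation:
Do: anchor[d=1956-03-01]
See: 1956-03-01
Do: gapto[d=@prev]
See: 0
Do: dayname[]
See: Thursday
Do: monthend[]
See: 1956-03-31
Do: monthhop[n=-9]
See: 1955-06-30


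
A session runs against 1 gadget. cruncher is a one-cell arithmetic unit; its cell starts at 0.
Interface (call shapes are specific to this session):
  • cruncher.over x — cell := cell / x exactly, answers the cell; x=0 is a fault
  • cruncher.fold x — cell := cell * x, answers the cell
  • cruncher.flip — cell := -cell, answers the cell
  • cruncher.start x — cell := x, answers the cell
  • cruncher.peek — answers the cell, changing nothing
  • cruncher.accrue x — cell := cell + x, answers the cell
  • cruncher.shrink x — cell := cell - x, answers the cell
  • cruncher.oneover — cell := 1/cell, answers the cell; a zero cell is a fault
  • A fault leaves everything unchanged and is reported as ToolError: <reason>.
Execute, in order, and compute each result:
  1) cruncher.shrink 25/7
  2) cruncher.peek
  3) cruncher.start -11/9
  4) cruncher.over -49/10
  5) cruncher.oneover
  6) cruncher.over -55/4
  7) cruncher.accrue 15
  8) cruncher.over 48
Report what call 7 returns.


Answer: 44493/3025

Derivation:
Then cruncher.shrink on x=25/7, and observe -25/7.
I invoke cruncher.peek, and get -25/7.
I invoke cruncher.start on x=-11/9, giving -11/9.
I invoke cruncher.over on x=-49/10, which returns 110/441.
Then cruncher.oneover(), and get 441/110.
Then cruncher.over on x=-55/4: -882/3025.
I use cruncher.accrue on x=15: 44493/3025.
I use cruncher.over on x=48, — result: 14831/48400.


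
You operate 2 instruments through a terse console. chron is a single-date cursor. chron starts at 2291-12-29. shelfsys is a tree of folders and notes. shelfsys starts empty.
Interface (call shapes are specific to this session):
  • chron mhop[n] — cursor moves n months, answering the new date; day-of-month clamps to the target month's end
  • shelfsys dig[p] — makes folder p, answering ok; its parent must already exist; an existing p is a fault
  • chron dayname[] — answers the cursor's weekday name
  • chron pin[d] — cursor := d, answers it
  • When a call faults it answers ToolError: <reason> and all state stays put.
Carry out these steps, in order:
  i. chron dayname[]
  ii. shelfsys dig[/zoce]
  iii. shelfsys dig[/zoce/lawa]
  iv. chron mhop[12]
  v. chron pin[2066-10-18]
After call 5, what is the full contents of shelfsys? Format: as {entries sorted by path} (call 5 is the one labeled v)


Answer: {zoce/, zoce/lawa/}

Derivation:
>>> chron dayname
[out] Tuesday
>>> shelfsys dig p='/zoce'
[out] ok
>>> shelfsys dig p='/zoce/lawa'
[out] ok
>>> chron mhop n='12'
[out] 2292-12-29
>>> chron pin d='2066-10-18'
[out] 2066-10-18


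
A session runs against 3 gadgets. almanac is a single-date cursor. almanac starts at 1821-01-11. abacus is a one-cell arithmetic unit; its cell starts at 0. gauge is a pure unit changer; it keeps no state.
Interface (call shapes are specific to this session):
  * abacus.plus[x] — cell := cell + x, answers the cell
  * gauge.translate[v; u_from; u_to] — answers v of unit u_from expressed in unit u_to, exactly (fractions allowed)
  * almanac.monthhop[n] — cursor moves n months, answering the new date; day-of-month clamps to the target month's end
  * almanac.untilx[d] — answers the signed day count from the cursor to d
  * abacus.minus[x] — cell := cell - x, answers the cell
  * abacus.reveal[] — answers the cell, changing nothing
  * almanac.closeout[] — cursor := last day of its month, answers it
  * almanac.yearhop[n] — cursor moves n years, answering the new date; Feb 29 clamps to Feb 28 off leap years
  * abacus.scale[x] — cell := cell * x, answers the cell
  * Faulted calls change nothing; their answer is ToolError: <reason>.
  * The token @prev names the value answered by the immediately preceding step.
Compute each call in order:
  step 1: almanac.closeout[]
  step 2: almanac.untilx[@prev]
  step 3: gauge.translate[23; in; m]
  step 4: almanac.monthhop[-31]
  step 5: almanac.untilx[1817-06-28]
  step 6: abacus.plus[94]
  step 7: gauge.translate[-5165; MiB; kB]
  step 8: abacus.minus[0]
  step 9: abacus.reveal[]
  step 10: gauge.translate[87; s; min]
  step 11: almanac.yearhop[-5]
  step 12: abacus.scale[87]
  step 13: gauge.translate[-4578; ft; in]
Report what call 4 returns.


·→ almanac.closeout()
·← 1821-01-31
·→ almanac.untilx(d=@prev)
·← 0
·→ gauge.translate(v=23, u_from=in, u_to=m)
·← 2921/5000
·→ almanac.monthhop(n=-31)
·← 1818-06-30
·→ almanac.untilx(d=1817-06-28)
·← -367
·→ abacus.plus(x=94)
·← 94
·→ gauge.translate(v=-5165, u_from=MiB, u_to=kB)
·← -135397376/25
·→ abacus.minus(x=0)
·← 94
·→ abacus.reveal()
·← 94
·→ gauge.translate(v=87, u_from=s, u_to=min)
·← 29/20
·→ almanac.yearhop(n=-5)
·← 1813-06-30
·→ abacus.scale(x=87)
·← 8178
·→ gauge.translate(v=-4578, u_from=ft, u_to=in)
·← -54936

Answer: 1818-06-30


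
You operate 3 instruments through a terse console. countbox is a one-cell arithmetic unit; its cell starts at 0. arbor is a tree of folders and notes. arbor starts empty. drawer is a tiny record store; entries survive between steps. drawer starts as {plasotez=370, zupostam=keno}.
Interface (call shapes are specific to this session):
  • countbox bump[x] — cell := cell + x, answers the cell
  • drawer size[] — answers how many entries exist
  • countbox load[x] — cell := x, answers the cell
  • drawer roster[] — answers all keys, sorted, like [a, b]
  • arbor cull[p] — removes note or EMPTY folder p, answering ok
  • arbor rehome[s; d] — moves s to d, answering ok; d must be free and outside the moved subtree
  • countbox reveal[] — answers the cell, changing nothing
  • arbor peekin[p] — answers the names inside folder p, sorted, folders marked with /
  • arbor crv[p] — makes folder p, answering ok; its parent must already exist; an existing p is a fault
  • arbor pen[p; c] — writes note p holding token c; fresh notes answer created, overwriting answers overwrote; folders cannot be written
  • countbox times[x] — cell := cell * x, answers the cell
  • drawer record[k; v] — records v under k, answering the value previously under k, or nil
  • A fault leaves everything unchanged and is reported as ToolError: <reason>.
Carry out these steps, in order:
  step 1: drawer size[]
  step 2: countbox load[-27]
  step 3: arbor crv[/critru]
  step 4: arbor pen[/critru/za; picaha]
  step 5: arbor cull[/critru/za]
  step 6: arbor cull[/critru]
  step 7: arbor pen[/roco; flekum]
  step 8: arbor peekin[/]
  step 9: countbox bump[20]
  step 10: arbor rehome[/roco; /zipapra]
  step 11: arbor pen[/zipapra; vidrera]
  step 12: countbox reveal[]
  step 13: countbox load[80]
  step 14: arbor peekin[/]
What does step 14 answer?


# drawer size() -> 2
# countbox load(x→-27) -> -27
# arbor crv(p→/critru) -> ok
# arbor pen(p→/critru/za, c→picaha) -> created
# arbor cull(p→/critru/za) -> ok
# arbor cull(p→/critru) -> ok
# arbor pen(p→/roco, c→flekum) -> created
# arbor peekin(p→/) -> [roco]
# countbox bump(x→20) -> -7
# arbor rehome(s→/roco, d→/zipapra) -> ok
# arbor pen(p→/zipapra, c→vidrera) -> overwrote
# countbox reveal() -> -7
# countbox load(x→80) -> 80
# arbor peekin(p→/) -> [zipapra]

Answer: [zipapra]
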